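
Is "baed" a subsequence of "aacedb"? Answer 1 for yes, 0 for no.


Check if "baed" is a subsequence of "aacedb"
Greedy scan:
  Position 0 ('a'): no match needed
  Position 1 ('a'): no match needed
  Position 2 ('c'): no match needed
  Position 3 ('e'): no match needed
  Position 4 ('d'): no match needed
  Position 5 ('b'): matches sub[0] = 'b'
Only matched 1/4 characters => not a subsequence

0


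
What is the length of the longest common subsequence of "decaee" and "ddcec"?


LCS of "decaee" and "ddcec"
DP table:
           d    d    c    e    c
      0    0    0    0    0    0
  d   0    1    1    1    1    1
  e   0    1    1    1    2    2
  c   0    1    1    2    2    3
  a   0    1    1    2    2    3
  e   0    1    1    2    3    3
  e   0    1    1    2    3    3
LCS length = dp[6][5] = 3

3


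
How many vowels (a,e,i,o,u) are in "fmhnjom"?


Input: fmhnjom
Checking each character:
  'f' at position 0: consonant
  'm' at position 1: consonant
  'h' at position 2: consonant
  'n' at position 3: consonant
  'j' at position 4: consonant
  'o' at position 5: vowel (running total: 1)
  'm' at position 6: consonant
Total vowels: 1

1


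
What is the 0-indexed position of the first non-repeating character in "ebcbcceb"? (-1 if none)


Input: ebcbcceb
Character frequencies:
  'b': 3
  'c': 3
  'e': 2
Scanning left to right for freq == 1:
  Position 0 ('e'): freq=2, skip
  Position 1 ('b'): freq=3, skip
  Position 2 ('c'): freq=3, skip
  Position 3 ('b'): freq=3, skip
  Position 4 ('c'): freq=3, skip
  Position 5 ('c'): freq=3, skip
  Position 6 ('e'): freq=2, skip
  Position 7 ('b'): freq=3, skip
  No unique character found => answer = -1

-1


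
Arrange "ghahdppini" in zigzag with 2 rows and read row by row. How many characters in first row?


Zigzag "ghahdppini" into 2 rows:
Placing characters:
  'g' => row 0
  'h' => row 1
  'a' => row 0
  'h' => row 1
  'd' => row 0
  'p' => row 1
  'p' => row 0
  'i' => row 1
  'n' => row 0
  'i' => row 1
Rows:
  Row 0: "gadpn"
  Row 1: "hhpii"
First row length: 5

5


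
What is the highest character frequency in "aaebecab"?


Input: aaebecab
Character counts:
  'a': 3
  'b': 2
  'c': 1
  'e': 2
Maximum frequency: 3

3


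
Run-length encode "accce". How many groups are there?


Input: accce
Scanning for consecutive runs:
  Group 1: 'a' x 1 (positions 0-0)
  Group 2: 'c' x 3 (positions 1-3)
  Group 3: 'e' x 1 (positions 4-4)
Total groups: 3

3


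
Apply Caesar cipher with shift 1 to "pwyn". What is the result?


Caesar cipher: shift "pwyn" by 1
  'p' (pos 15) + 1 = pos 16 = 'q'
  'w' (pos 22) + 1 = pos 23 = 'x'
  'y' (pos 24) + 1 = pos 25 = 'z'
  'n' (pos 13) + 1 = pos 14 = 'o'
Result: qxzo

qxzo


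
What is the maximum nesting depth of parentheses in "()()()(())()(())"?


Input: "()()()(())()(())"
Tracking depth:
  Position 0 '(': depth becomes 1
  Position 1 ')': depth becomes 0
  Position 2 '(': depth becomes 1
  Position 3 ')': depth becomes 0
  Position 4 '(': depth becomes 1
  Position 5 ')': depth becomes 0
  Position 6 '(': depth becomes 1
  Position 7 '(': depth becomes 2
  Position 8 ')': depth becomes 1
  Position 9 ')': depth becomes 0
  Position 10 '(': depth becomes 1
  Position 11 ')': depth becomes 0
  Position 12 '(': depth becomes 1
  Position 13 '(': depth becomes 2
  Position 14 ')': depth becomes 1
  Position 15 ')': depth becomes 0
Maximum depth reached: 2

2


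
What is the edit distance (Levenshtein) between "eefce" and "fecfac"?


Computing edit distance: "eefce" -> "fecfac"
DP table:
           f    e    c    f    a    c
      0    1    2    3    4    5    6
  e   1    1    1    2    3    4    5
  e   2    2    1    2    3    4    5
  f   3    2    2    2    2    3    4
  c   4    3    3    2    3    3    3
  e   5    4    3    3    3    4    4
Edit distance = dp[5][6] = 4

4


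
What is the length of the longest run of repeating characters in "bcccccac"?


Input: "bcccccac"
Scanning for longest run:
  Position 1 ('c'): new char, reset run to 1
  Position 2 ('c'): continues run of 'c', length=2
  Position 3 ('c'): continues run of 'c', length=3
  Position 4 ('c'): continues run of 'c', length=4
  Position 5 ('c'): continues run of 'c', length=5
  Position 6 ('a'): new char, reset run to 1
  Position 7 ('c'): new char, reset run to 1
Longest run: 'c' with length 5

5


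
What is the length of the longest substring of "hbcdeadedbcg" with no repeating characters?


Input: "hbcdeadedbcg"
Sliding window (track last position of each char):
  Position 0 ('h'): window [0,0] length 1 -- new best
  Position 1 ('b'): window [0,1] length 2 -- new best
  Position 2 ('c'): window [0,2] length 3 -- new best
  Position 3 ('d'): window [0,3] length 4 -- new best
  Position 4 ('e'): window [0,4] length 5 -- new best
  Position 5 ('a'): window [0,5] length 6 -- new best
  Position 6 ('d'): repeat (last at 3), move window start to 4
  Position 6 ('d'): window [4,6] length 3
  Position 7 ('e'): repeat (last at 4), move window start to 5
  Position 7 ('e'): window [5,7] length 3
  Position 8 ('d'): repeat (last at 6), move window start to 7
  Position 8 ('d'): window [7,8] length 2
  Position 9 ('b'): window [7,9] length 3
  Position 10 ('c'): window [7,10] length 4
  Position 11 ('g'): window [7,11] length 5
Longest substring with no repeats: "hbcdea" with length 6

6


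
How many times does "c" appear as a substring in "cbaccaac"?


Searching for "c" in "cbaccaac"
Scanning each position:
  Position 0: "c" => MATCH
  Position 1: "b" => no
  Position 2: "a" => no
  Position 3: "c" => MATCH
  Position 4: "c" => MATCH
  Position 5: "a" => no
  Position 6: "a" => no
  Position 7: "c" => MATCH
Total occurrences: 4

4


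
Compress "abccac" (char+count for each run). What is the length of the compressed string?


Input: abccac
Runs:
  'a' x 1 => "a1"
  'b' x 1 => "b1"
  'c' x 2 => "c2"
  'a' x 1 => "a1"
  'c' x 1 => "c1"
Compressed: "a1b1c2a1c1"
Compressed length: 10

10


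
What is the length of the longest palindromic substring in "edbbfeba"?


Input: "edbbfeba"
Checking substrings for palindromes:
  [2:4] "bb" (len 2) => palindrome
Longest palindromic substring: "bb" with length 2

2


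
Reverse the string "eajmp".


Input: eajmp
Reading characters right to left:
  Position 4: 'p'
  Position 3: 'm'
  Position 2: 'j'
  Position 1: 'a'
  Position 0: 'e'
Reversed: pmjae

pmjae


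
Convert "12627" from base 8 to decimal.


Input: "12627" in base 8
Positional expansion:
  Digit '1' (value 1) x 8^4 = 4096
  Digit '2' (value 2) x 8^3 = 1024
  Digit '6' (value 6) x 8^2 = 384
  Digit '2' (value 2) x 8^1 = 16
  Digit '7' (value 7) x 8^0 = 7
Sum = 5527

5527


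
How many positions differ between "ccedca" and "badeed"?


Comparing "ccedca" and "badeed" position by position:
  Position 0: 'c' vs 'b' => DIFFER
  Position 1: 'c' vs 'a' => DIFFER
  Position 2: 'e' vs 'd' => DIFFER
  Position 3: 'd' vs 'e' => DIFFER
  Position 4: 'c' vs 'e' => DIFFER
  Position 5: 'a' vs 'd' => DIFFER
Positions that differ: 6

6


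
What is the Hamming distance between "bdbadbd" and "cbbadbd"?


Comparing "bdbadbd" and "cbbadbd" position by position:
  Position 0: 'b' vs 'c' => differ
  Position 1: 'd' vs 'b' => differ
  Position 2: 'b' vs 'b' => same
  Position 3: 'a' vs 'a' => same
  Position 4: 'd' vs 'd' => same
  Position 5: 'b' vs 'b' => same
  Position 6: 'd' vs 'd' => same
Total differences (Hamming distance): 2

2


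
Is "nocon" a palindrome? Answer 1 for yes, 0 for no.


Input: nocon
Reversed: nocon
  Compare pos 0 ('n') with pos 4 ('n'): match
  Compare pos 1 ('o') with pos 3 ('o'): match
Result: palindrome

1


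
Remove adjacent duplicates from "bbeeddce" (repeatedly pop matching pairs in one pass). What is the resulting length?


Input: bbeeddce
Stack-based adjacent duplicate removal:
  Read 'b': push. Stack: b
  Read 'b': matches stack top 'b' => pop. Stack: (empty)
  Read 'e': push. Stack: e
  Read 'e': matches stack top 'e' => pop. Stack: (empty)
  Read 'd': push. Stack: d
  Read 'd': matches stack top 'd' => pop. Stack: (empty)
  Read 'c': push. Stack: c
  Read 'e': push. Stack: ce
Final stack: "ce" (length 2)

2


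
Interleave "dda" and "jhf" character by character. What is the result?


Interleaving "dda" and "jhf":
  Position 0: 'd' from first, 'j' from second => "dj"
  Position 1: 'd' from first, 'h' from second => "dh"
  Position 2: 'a' from first, 'f' from second => "af"
Result: djdhaf

djdhaf


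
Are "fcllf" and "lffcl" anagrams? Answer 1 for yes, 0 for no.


Strings: "fcllf", "lffcl"
Sorted first:  cffll
Sorted second: cffll
Sorted forms match => anagrams

1


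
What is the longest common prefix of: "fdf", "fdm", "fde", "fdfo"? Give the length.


Words: fdf, fdm, fde, fdfo
  Position 0: all 'f' => match
  Position 1: all 'd' => match
  Position 2: ('f', 'm', 'e', 'f') => mismatch, stop
LCP = "fd" (length 2)

2


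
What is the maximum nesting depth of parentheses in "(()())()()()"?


Input: "(()())()()()"
Tracking depth:
  Position 0 '(': depth becomes 1
  Position 1 '(': depth becomes 2
  Position 2 ')': depth becomes 1
  Position 3 '(': depth becomes 2
  Position 4 ')': depth becomes 1
  Position 5 ')': depth becomes 0
  Position 6 '(': depth becomes 1
  Position 7 ')': depth becomes 0
  Position 8 '(': depth becomes 1
  Position 9 ')': depth becomes 0
  Position 10 '(': depth becomes 1
  Position 11 ')': depth becomes 0
Maximum depth reached: 2

2


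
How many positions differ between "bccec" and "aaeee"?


Comparing "bccec" and "aaeee" position by position:
  Position 0: 'b' vs 'a' => DIFFER
  Position 1: 'c' vs 'a' => DIFFER
  Position 2: 'c' vs 'e' => DIFFER
  Position 3: 'e' vs 'e' => same
  Position 4: 'c' vs 'e' => DIFFER
Positions that differ: 4

4


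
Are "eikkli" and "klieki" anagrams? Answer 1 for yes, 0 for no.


Strings: "eikkli", "klieki"
Sorted first:  eiikkl
Sorted second: eiikkl
Sorted forms match => anagrams

1


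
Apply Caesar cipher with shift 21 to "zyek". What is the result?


Caesar cipher: shift "zyek" by 21
  'z' (pos 25) + 21 = pos 20 = 'u'
  'y' (pos 24) + 21 = pos 19 = 't'
  'e' (pos 4) + 21 = pos 25 = 'z'
  'k' (pos 10) + 21 = pos 5 = 'f'
Result: utzf

utzf


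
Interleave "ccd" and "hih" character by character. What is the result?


Interleaving "ccd" and "hih":
  Position 0: 'c' from first, 'h' from second => "ch"
  Position 1: 'c' from first, 'i' from second => "ci"
  Position 2: 'd' from first, 'h' from second => "dh"
Result: chcidh

chcidh


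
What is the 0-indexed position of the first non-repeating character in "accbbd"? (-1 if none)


Input: accbbd
Character frequencies:
  'a': 1
  'b': 2
  'c': 2
  'd': 1
Scanning left to right for freq == 1:
  Position 0 ('a'): unique! => answer = 0

0


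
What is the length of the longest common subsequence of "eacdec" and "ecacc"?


LCS of "eacdec" and "ecacc"
DP table:
           e    c    a    c    c
      0    0    0    0    0    0
  e   0    1    1    1    1    1
  a   0    1    1    2    2    2
  c   0    1    2    2    3    3
  d   0    1    2    2    3    3
  e   0    1    2    2    3    3
  c   0    1    2    2    3    4
LCS length = dp[6][5] = 4

4


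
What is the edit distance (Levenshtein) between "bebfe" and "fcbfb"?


Computing edit distance: "bebfe" -> "fcbfb"
DP table:
           f    c    b    f    b
      0    1    2    3    4    5
  b   1    1    2    2    3    4
  e   2    2    2    3    3    4
  b   3    3    3    2    3    3
  f   4    3    4    3    2    3
  e   5    4    4    4    3    3
Edit distance = dp[5][5] = 3

3


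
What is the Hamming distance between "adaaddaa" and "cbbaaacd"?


Comparing "adaaddaa" and "cbbaaacd" position by position:
  Position 0: 'a' vs 'c' => differ
  Position 1: 'd' vs 'b' => differ
  Position 2: 'a' vs 'b' => differ
  Position 3: 'a' vs 'a' => same
  Position 4: 'd' vs 'a' => differ
  Position 5: 'd' vs 'a' => differ
  Position 6: 'a' vs 'c' => differ
  Position 7: 'a' vs 'd' => differ
Total differences (Hamming distance): 7

7


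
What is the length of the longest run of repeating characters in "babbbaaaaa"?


Input: "babbbaaaaa"
Scanning for longest run:
  Position 1 ('a'): new char, reset run to 1
  Position 2 ('b'): new char, reset run to 1
  Position 3 ('b'): continues run of 'b', length=2
  Position 4 ('b'): continues run of 'b', length=3
  Position 5 ('a'): new char, reset run to 1
  Position 6 ('a'): continues run of 'a', length=2
  Position 7 ('a'): continues run of 'a', length=3
  Position 8 ('a'): continues run of 'a', length=4
  Position 9 ('a'): continues run of 'a', length=5
Longest run: 'a' with length 5

5


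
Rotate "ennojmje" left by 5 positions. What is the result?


Input: "ennojmje", rotate left by 5
First 5 characters: "ennoj"
Remaining characters: "mje"
Concatenate remaining + first: "mje" + "ennoj" = "mjeennoj"

mjeennoj


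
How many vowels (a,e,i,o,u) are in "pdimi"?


Input: pdimi
Checking each character:
  'p' at position 0: consonant
  'd' at position 1: consonant
  'i' at position 2: vowel (running total: 1)
  'm' at position 3: consonant
  'i' at position 4: vowel (running total: 2)
Total vowels: 2

2


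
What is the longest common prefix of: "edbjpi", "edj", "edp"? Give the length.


Words: edbjpi, edj, edp
  Position 0: all 'e' => match
  Position 1: all 'd' => match
  Position 2: ('b', 'j', 'p') => mismatch, stop
LCP = "ed" (length 2)

2


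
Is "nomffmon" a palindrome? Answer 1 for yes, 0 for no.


Input: nomffmon
Reversed: nomffmon
  Compare pos 0 ('n') with pos 7 ('n'): match
  Compare pos 1 ('o') with pos 6 ('o'): match
  Compare pos 2 ('m') with pos 5 ('m'): match
  Compare pos 3 ('f') with pos 4 ('f'): match
Result: palindrome

1


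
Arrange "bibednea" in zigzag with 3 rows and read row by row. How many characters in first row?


Zigzag "bibednea" into 3 rows:
Placing characters:
  'b' => row 0
  'i' => row 1
  'b' => row 2
  'e' => row 1
  'd' => row 0
  'n' => row 1
  'e' => row 2
  'a' => row 1
Rows:
  Row 0: "bd"
  Row 1: "iena"
  Row 2: "be"
First row length: 2

2


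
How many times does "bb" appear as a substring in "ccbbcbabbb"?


Searching for "bb" in "ccbbcbabbb"
Scanning each position:
  Position 0: "cc" => no
  Position 1: "cb" => no
  Position 2: "bb" => MATCH
  Position 3: "bc" => no
  Position 4: "cb" => no
  Position 5: "ba" => no
  Position 6: "ab" => no
  Position 7: "bb" => MATCH
  Position 8: "bb" => MATCH
Total occurrences: 3

3


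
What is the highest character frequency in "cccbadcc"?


Input: cccbadcc
Character counts:
  'a': 1
  'b': 1
  'c': 5
  'd': 1
Maximum frequency: 5

5


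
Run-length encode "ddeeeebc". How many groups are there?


Input: ddeeeebc
Scanning for consecutive runs:
  Group 1: 'd' x 2 (positions 0-1)
  Group 2: 'e' x 4 (positions 2-5)
  Group 3: 'b' x 1 (positions 6-6)
  Group 4: 'c' x 1 (positions 7-7)
Total groups: 4

4


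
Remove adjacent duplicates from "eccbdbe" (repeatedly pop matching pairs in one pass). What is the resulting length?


Input: eccbdbe
Stack-based adjacent duplicate removal:
  Read 'e': push. Stack: e
  Read 'c': push. Stack: ec
  Read 'c': matches stack top 'c' => pop. Stack: e
  Read 'b': push. Stack: eb
  Read 'd': push. Stack: ebd
  Read 'b': push. Stack: ebdb
  Read 'e': push. Stack: ebdbe
Final stack: "ebdbe" (length 5)

5


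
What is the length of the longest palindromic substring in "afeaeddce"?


Input: "afeaeddce"
Checking substrings for palindromes:
  [2:5] "eae" (len 3) => palindrome
  [5:7] "dd" (len 2) => palindrome
Longest palindromic substring: "eae" with length 3

3


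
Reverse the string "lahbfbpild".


Input: lahbfbpild
Reading characters right to left:
  Position 9: 'd'
  Position 8: 'l'
  Position 7: 'i'
  Position 6: 'p'
  Position 5: 'b'
  Position 4: 'f'
  Position 3: 'b'
  Position 2: 'h'
  Position 1: 'a'
  Position 0: 'l'
Reversed: dlipbfbhal

dlipbfbhal


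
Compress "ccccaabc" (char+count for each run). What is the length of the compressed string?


Input: ccccaabc
Runs:
  'c' x 4 => "c4"
  'a' x 2 => "a2"
  'b' x 1 => "b1"
  'c' x 1 => "c1"
Compressed: "c4a2b1c1"
Compressed length: 8

8


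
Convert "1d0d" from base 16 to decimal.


Input: "1d0d" in base 16
Positional expansion:
  Digit '1' (value 1) x 16^3 = 4096
  Digit 'd' (value 13) x 16^2 = 3328
  Digit '0' (value 0) x 16^1 = 0
  Digit 'd' (value 13) x 16^0 = 13
Sum = 7437

7437


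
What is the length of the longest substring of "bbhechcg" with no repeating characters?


Input: "bbhechcg"
Sliding window (track last position of each char):
  Position 0 ('b'): window [0,0] length 1 -- new best
  Position 1 ('b'): repeat (last at 0), move window start to 1
  Position 1 ('b'): window [1,1] length 1
  Position 2 ('h'): window [1,2] length 2 -- new best
  Position 3 ('e'): window [1,3] length 3 -- new best
  Position 4 ('c'): window [1,4] length 4 -- new best
  Position 5 ('h'): repeat (last at 2), move window start to 3
  Position 5 ('h'): window [3,5] length 3
  Position 6 ('c'): repeat (last at 4), move window start to 5
  Position 6 ('c'): window [5,6] length 2
  Position 7 ('g'): window [5,7] length 3
Longest substring with no repeats: "bhec" with length 4

4


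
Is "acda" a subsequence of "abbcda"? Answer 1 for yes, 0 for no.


Check if "acda" is a subsequence of "abbcda"
Greedy scan:
  Position 0 ('a'): matches sub[0] = 'a'
  Position 1 ('b'): no match needed
  Position 2 ('b'): no match needed
  Position 3 ('c'): matches sub[1] = 'c'
  Position 4 ('d'): matches sub[2] = 'd'
  Position 5 ('a'): matches sub[3] = 'a'
All 4 characters matched => is a subsequence

1


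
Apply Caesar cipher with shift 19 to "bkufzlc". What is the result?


Caesar cipher: shift "bkufzlc" by 19
  'b' (pos 1) + 19 = pos 20 = 'u'
  'k' (pos 10) + 19 = pos 3 = 'd'
  'u' (pos 20) + 19 = pos 13 = 'n'
  'f' (pos 5) + 19 = pos 24 = 'y'
  'z' (pos 25) + 19 = pos 18 = 's'
  'l' (pos 11) + 19 = pos 4 = 'e'
  'c' (pos 2) + 19 = pos 21 = 'v'
Result: udnysev

udnysev


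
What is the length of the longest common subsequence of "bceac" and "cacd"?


LCS of "bceac" and "cacd"
DP table:
           c    a    c    d
      0    0    0    0    0
  b   0    0    0    0    0
  c   0    1    1    1    1
  e   0    1    1    1    1
  a   0    1    2    2    2
  c   0    1    2    3    3
LCS length = dp[5][4] = 3

3


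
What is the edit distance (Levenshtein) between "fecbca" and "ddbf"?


Computing edit distance: "fecbca" -> "ddbf"
DP table:
           d    d    b    f
      0    1    2    3    4
  f   1    1    2    3    3
  e   2    2    2    3    4
  c   3    3    3    3    4
  b   4    4    4    3    4
  c   5    5    5    4    4
  a   6    6    6    5    5
Edit distance = dp[6][4] = 5

5


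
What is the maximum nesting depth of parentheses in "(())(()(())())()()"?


Input: "(())(()(())())()()"
Tracking depth:
  Position 0 '(': depth becomes 1
  Position 1 '(': depth becomes 2
  Position 2 ')': depth becomes 1
  Position 3 ')': depth becomes 0
  Position 4 '(': depth becomes 1
  Position 5 '(': depth becomes 2
  Position 6 ')': depth becomes 1
  Position 7 '(': depth becomes 2
  Position 8 '(': depth becomes 3
  Position 9 ')': depth becomes 2
  Position 10 ')': depth becomes 1
  Position 11 '(': depth becomes 2
  Position 12 ')': depth becomes 1
  Position 13 ')': depth becomes 0
  Position 14 '(': depth becomes 1
  Position 15 ')': depth becomes 0
  Position 16 '(': depth becomes 1
  Position 17 ')': depth becomes 0
Maximum depth reached: 3

3


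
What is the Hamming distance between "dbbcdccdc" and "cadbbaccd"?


Comparing "dbbcdccdc" and "cadbbaccd" position by position:
  Position 0: 'd' vs 'c' => differ
  Position 1: 'b' vs 'a' => differ
  Position 2: 'b' vs 'd' => differ
  Position 3: 'c' vs 'b' => differ
  Position 4: 'd' vs 'b' => differ
  Position 5: 'c' vs 'a' => differ
  Position 6: 'c' vs 'c' => same
  Position 7: 'd' vs 'c' => differ
  Position 8: 'c' vs 'd' => differ
Total differences (Hamming distance): 8

8


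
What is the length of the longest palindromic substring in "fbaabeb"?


Input: "fbaabeb"
Checking substrings for palindromes:
  [1:5] "baab" (len 4) => palindrome
  [4:7] "beb" (len 3) => palindrome
  [2:4] "aa" (len 2) => palindrome
Longest palindromic substring: "baab" with length 4

4


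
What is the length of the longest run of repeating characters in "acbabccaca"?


Input: "acbabccaca"
Scanning for longest run:
  Position 1 ('c'): new char, reset run to 1
  Position 2 ('b'): new char, reset run to 1
  Position 3 ('a'): new char, reset run to 1
  Position 4 ('b'): new char, reset run to 1
  Position 5 ('c'): new char, reset run to 1
  Position 6 ('c'): continues run of 'c', length=2
  Position 7 ('a'): new char, reset run to 1
  Position 8 ('c'): new char, reset run to 1
  Position 9 ('a'): new char, reset run to 1
Longest run: 'c' with length 2

2


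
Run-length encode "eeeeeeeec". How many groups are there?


Input: eeeeeeeec
Scanning for consecutive runs:
  Group 1: 'e' x 8 (positions 0-7)
  Group 2: 'c' x 1 (positions 8-8)
Total groups: 2

2


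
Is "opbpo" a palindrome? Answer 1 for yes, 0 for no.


Input: opbpo
Reversed: opbpo
  Compare pos 0 ('o') with pos 4 ('o'): match
  Compare pos 1 ('p') with pos 3 ('p'): match
Result: palindrome

1


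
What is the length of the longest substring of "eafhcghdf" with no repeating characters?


Input: "eafhcghdf"
Sliding window (track last position of each char):
  Position 0 ('e'): window [0,0] length 1 -- new best
  Position 1 ('a'): window [0,1] length 2 -- new best
  Position 2 ('f'): window [0,2] length 3 -- new best
  Position 3 ('h'): window [0,3] length 4 -- new best
  Position 4 ('c'): window [0,4] length 5 -- new best
  Position 5 ('g'): window [0,5] length 6 -- new best
  Position 6 ('h'): repeat (last at 3), move window start to 4
  Position 6 ('h'): window [4,6] length 3
  Position 7 ('d'): window [4,7] length 4
  Position 8 ('f'): window [4,8] length 5
Longest substring with no repeats: "eafhcg" with length 6

6


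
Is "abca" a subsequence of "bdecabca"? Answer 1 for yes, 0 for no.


Check if "abca" is a subsequence of "bdecabca"
Greedy scan:
  Position 0 ('b'): no match needed
  Position 1 ('d'): no match needed
  Position 2 ('e'): no match needed
  Position 3 ('c'): no match needed
  Position 4 ('a'): matches sub[0] = 'a'
  Position 5 ('b'): matches sub[1] = 'b'
  Position 6 ('c'): matches sub[2] = 'c'
  Position 7 ('a'): matches sub[3] = 'a'
All 4 characters matched => is a subsequence

1


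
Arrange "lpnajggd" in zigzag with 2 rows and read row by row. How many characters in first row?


Zigzag "lpnajggd" into 2 rows:
Placing characters:
  'l' => row 0
  'p' => row 1
  'n' => row 0
  'a' => row 1
  'j' => row 0
  'g' => row 1
  'g' => row 0
  'd' => row 1
Rows:
  Row 0: "lnjg"
  Row 1: "pagd"
First row length: 4

4


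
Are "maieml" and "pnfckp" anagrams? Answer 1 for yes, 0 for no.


Strings: "maieml", "pnfckp"
Sorted first:  aeilmm
Sorted second: cfknpp
Differ at position 0: 'a' vs 'c' => not anagrams

0


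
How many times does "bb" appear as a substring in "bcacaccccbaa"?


Searching for "bb" in "bcacaccccbaa"
Scanning each position:
  Position 0: "bc" => no
  Position 1: "ca" => no
  Position 2: "ac" => no
  Position 3: "ca" => no
  Position 4: "ac" => no
  Position 5: "cc" => no
  Position 6: "cc" => no
  Position 7: "cc" => no
  Position 8: "cb" => no
  Position 9: "ba" => no
  Position 10: "aa" => no
Total occurrences: 0

0


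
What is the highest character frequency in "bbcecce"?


Input: bbcecce
Character counts:
  'b': 2
  'c': 3
  'e': 2
Maximum frequency: 3

3


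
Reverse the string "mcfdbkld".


Input: mcfdbkld
Reading characters right to left:
  Position 7: 'd'
  Position 6: 'l'
  Position 5: 'k'
  Position 4: 'b'
  Position 3: 'd'
  Position 2: 'f'
  Position 1: 'c'
  Position 0: 'm'
Reversed: dlkbdfcm

dlkbdfcm


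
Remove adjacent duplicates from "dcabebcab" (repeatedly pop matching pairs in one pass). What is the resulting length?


Input: dcabebcab
Stack-based adjacent duplicate removal:
  Read 'd': push. Stack: d
  Read 'c': push. Stack: dc
  Read 'a': push. Stack: dca
  Read 'b': push. Stack: dcab
  Read 'e': push. Stack: dcabe
  Read 'b': push. Stack: dcabeb
  Read 'c': push. Stack: dcabebc
  Read 'a': push. Stack: dcabebca
  Read 'b': push. Stack: dcabebcab
Final stack: "dcabebcab" (length 9)

9


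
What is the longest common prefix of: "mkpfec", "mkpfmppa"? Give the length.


Words: mkpfec, mkpfmppa
  Position 0: all 'm' => match
  Position 1: all 'k' => match
  Position 2: all 'p' => match
  Position 3: all 'f' => match
  Position 4: ('e', 'm') => mismatch, stop
LCP = "mkpf" (length 4)

4


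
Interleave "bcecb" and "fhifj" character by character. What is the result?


Interleaving "bcecb" and "fhifj":
  Position 0: 'b' from first, 'f' from second => "bf"
  Position 1: 'c' from first, 'h' from second => "ch"
  Position 2: 'e' from first, 'i' from second => "ei"
  Position 3: 'c' from first, 'f' from second => "cf"
  Position 4: 'b' from first, 'j' from second => "bj"
Result: bfcheicfbj

bfcheicfbj


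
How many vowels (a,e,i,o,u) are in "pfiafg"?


Input: pfiafg
Checking each character:
  'p' at position 0: consonant
  'f' at position 1: consonant
  'i' at position 2: vowel (running total: 1)
  'a' at position 3: vowel (running total: 2)
  'f' at position 4: consonant
  'g' at position 5: consonant
Total vowels: 2

2


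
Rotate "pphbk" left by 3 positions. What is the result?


Input: "pphbk", rotate left by 3
First 3 characters: "pph"
Remaining characters: "bk"
Concatenate remaining + first: "bk" + "pph" = "bkpph"

bkpph


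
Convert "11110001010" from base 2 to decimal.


Input: "11110001010" in base 2
Positional expansion:
  Digit '1' (value 1) x 2^10 = 1024
  Digit '1' (value 1) x 2^9 = 512
  Digit '1' (value 1) x 2^8 = 256
  Digit '1' (value 1) x 2^7 = 128
  Digit '0' (value 0) x 2^6 = 0
  Digit '0' (value 0) x 2^5 = 0
  Digit '0' (value 0) x 2^4 = 0
  Digit '1' (value 1) x 2^3 = 8
  Digit '0' (value 0) x 2^2 = 0
  Digit '1' (value 1) x 2^1 = 2
  Digit '0' (value 0) x 2^0 = 0
Sum = 1930

1930


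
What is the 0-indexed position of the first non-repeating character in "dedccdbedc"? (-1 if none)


Input: dedccdbedc
Character frequencies:
  'b': 1
  'c': 3
  'd': 4
  'e': 2
Scanning left to right for freq == 1:
  Position 0 ('d'): freq=4, skip
  Position 1 ('e'): freq=2, skip
  Position 2 ('d'): freq=4, skip
  Position 3 ('c'): freq=3, skip
  Position 4 ('c'): freq=3, skip
  Position 5 ('d'): freq=4, skip
  Position 6 ('b'): unique! => answer = 6

6


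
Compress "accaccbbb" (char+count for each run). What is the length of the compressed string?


Input: accaccbbb
Runs:
  'a' x 1 => "a1"
  'c' x 2 => "c2"
  'a' x 1 => "a1"
  'c' x 2 => "c2"
  'b' x 3 => "b3"
Compressed: "a1c2a1c2b3"
Compressed length: 10

10


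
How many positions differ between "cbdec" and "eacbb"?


Comparing "cbdec" and "eacbb" position by position:
  Position 0: 'c' vs 'e' => DIFFER
  Position 1: 'b' vs 'a' => DIFFER
  Position 2: 'd' vs 'c' => DIFFER
  Position 3: 'e' vs 'b' => DIFFER
  Position 4: 'c' vs 'b' => DIFFER
Positions that differ: 5

5


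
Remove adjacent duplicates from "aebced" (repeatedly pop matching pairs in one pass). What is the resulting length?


Input: aebced
Stack-based adjacent duplicate removal:
  Read 'a': push. Stack: a
  Read 'e': push. Stack: ae
  Read 'b': push. Stack: aeb
  Read 'c': push. Stack: aebc
  Read 'e': push. Stack: aebce
  Read 'd': push. Stack: aebced
Final stack: "aebced" (length 6)

6


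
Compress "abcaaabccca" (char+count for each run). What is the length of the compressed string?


Input: abcaaabccca
Runs:
  'a' x 1 => "a1"
  'b' x 1 => "b1"
  'c' x 1 => "c1"
  'a' x 3 => "a3"
  'b' x 1 => "b1"
  'c' x 3 => "c3"
  'a' x 1 => "a1"
Compressed: "a1b1c1a3b1c3a1"
Compressed length: 14

14


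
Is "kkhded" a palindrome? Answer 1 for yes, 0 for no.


Input: kkhded
Reversed: dedhkk
  Compare pos 0 ('k') with pos 5 ('d'): MISMATCH
  Compare pos 1 ('k') with pos 4 ('e'): MISMATCH
  Compare pos 2 ('h') with pos 3 ('d'): MISMATCH
Result: not a palindrome

0


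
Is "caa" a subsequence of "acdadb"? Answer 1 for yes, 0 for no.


Check if "caa" is a subsequence of "acdadb"
Greedy scan:
  Position 0 ('a'): no match needed
  Position 1 ('c'): matches sub[0] = 'c'
  Position 2 ('d'): no match needed
  Position 3 ('a'): matches sub[1] = 'a'
  Position 4 ('d'): no match needed
  Position 5 ('b'): no match needed
Only matched 2/3 characters => not a subsequence

0


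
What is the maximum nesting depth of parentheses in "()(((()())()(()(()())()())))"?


Input: "()(((()())()(()(()())()())))"
Tracking depth:
  Position 0 '(': depth becomes 1
  Position 1 ')': depth becomes 0
  Position 2 '(': depth becomes 1
  Position 3 '(': depth becomes 2
  Position 4 '(': depth becomes 3
  Position 5 '(': depth becomes 4
  Position 6 ')': depth becomes 3
  Position 7 '(': depth becomes 4
  Position 8 ')': depth becomes 3
  Position 9 ')': depth becomes 2
  Position 10 '(': depth becomes 3
  Position 11 ')': depth becomes 2
  Position 12 '(': depth becomes 3
  Position 13 '(': depth becomes 4
  Position 14 ')': depth becomes 3
  Position 15 '(': depth becomes 4
  Position 16 '(': depth becomes 5
  Position 17 ')': depth becomes 4
  Position 18 '(': depth becomes 5
  Position 19 ')': depth becomes 4
  Position 20 ')': depth becomes 3
  Position 21 '(': depth becomes 4
  Position 22 ')': depth becomes 3
  Position 23 '(': depth becomes 4
  Position 24 ')': depth becomes 3
  Position 25 ')': depth becomes 2
  Position 26 ')': depth becomes 1
  Position 27 ')': depth becomes 0
Maximum depth reached: 5

5


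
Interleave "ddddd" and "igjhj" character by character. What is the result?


Interleaving "ddddd" and "igjhj":
  Position 0: 'd' from first, 'i' from second => "di"
  Position 1: 'd' from first, 'g' from second => "dg"
  Position 2: 'd' from first, 'j' from second => "dj"
  Position 3: 'd' from first, 'h' from second => "dh"
  Position 4: 'd' from first, 'j' from second => "dj"
Result: didgdjdhdj

didgdjdhdj


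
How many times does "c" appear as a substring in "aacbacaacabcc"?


Searching for "c" in "aacbacaacabcc"
Scanning each position:
  Position 0: "a" => no
  Position 1: "a" => no
  Position 2: "c" => MATCH
  Position 3: "b" => no
  Position 4: "a" => no
  Position 5: "c" => MATCH
  Position 6: "a" => no
  Position 7: "a" => no
  Position 8: "c" => MATCH
  Position 9: "a" => no
  Position 10: "b" => no
  Position 11: "c" => MATCH
  Position 12: "c" => MATCH
Total occurrences: 5

5


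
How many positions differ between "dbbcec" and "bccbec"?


Comparing "dbbcec" and "bccbec" position by position:
  Position 0: 'd' vs 'b' => DIFFER
  Position 1: 'b' vs 'c' => DIFFER
  Position 2: 'b' vs 'c' => DIFFER
  Position 3: 'c' vs 'b' => DIFFER
  Position 4: 'e' vs 'e' => same
  Position 5: 'c' vs 'c' => same
Positions that differ: 4

4


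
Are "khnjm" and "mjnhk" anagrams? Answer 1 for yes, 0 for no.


Strings: "khnjm", "mjnhk"
Sorted first:  hjkmn
Sorted second: hjkmn
Sorted forms match => anagrams

1


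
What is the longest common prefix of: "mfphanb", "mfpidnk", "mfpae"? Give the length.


Words: mfphanb, mfpidnk, mfpae
  Position 0: all 'm' => match
  Position 1: all 'f' => match
  Position 2: all 'p' => match
  Position 3: ('h', 'i', 'a') => mismatch, stop
LCP = "mfp" (length 3)

3


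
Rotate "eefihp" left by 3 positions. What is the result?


Input: "eefihp", rotate left by 3
First 3 characters: "eef"
Remaining characters: "ihp"
Concatenate remaining + first: "ihp" + "eef" = "ihpeef"

ihpeef


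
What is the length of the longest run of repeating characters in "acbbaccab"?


Input: "acbbaccab"
Scanning for longest run:
  Position 1 ('c'): new char, reset run to 1
  Position 2 ('b'): new char, reset run to 1
  Position 3 ('b'): continues run of 'b', length=2
  Position 4 ('a'): new char, reset run to 1
  Position 5 ('c'): new char, reset run to 1
  Position 6 ('c'): continues run of 'c', length=2
  Position 7 ('a'): new char, reset run to 1
  Position 8 ('b'): new char, reset run to 1
Longest run: 'b' with length 2

2


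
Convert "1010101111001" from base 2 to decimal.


Input: "1010101111001" in base 2
Positional expansion:
  Digit '1' (value 1) x 2^12 = 4096
  Digit '0' (value 0) x 2^11 = 0
  Digit '1' (value 1) x 2^10 = 1024
  Digit '0' (value 0) x 2^9 = 0
  Digit '1' (value 1) x 2^8 = 256
  Digit '0' (value 0) x 2^7 = 0
  Digit '1' (value 1) x 2^6 = 64
  Digit '1' (value 1) x 2^5 = 32
  Digit '1' (value 1) x 2^4 = 16
  Digit '1' (value 1) x 2^3 = 8
  Digit '0' (value 0) x 2^2 = 0
  Digit '0' (value 0) x 2^1 = 0
  Digit '1' (value 1) x 2^0 = 1
Sum = 5497

5497


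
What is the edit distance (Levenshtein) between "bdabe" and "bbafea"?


Computing edit distance: "bdabe" -> "bbafea"
DP table:
           b    b    a    f    e    a
      0    1    2    3    4    5    6
  b   1    0    1    2    3    4    5
  d   2    1    1    2    3    4    5
  a   3    2    2    1    2    3    4
  b   4    3    2    2    2    3    4
  e   5    4    3    3    3    2    3
Edit distance = dp[5][6] = 3

3


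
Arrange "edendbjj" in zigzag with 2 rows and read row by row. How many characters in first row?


Zigzag "edendbjj" into 2 rows:
Placing characters:
  'e' => row 0
  'd' => row 1
  'e' => row 0
  'n' => row 1
  'd' => row 0
  'b' => row 1
  'j' => row 0
  'j' => row 1
Rows:
  Row 0: "eedj"
  Row 1: "dnbj"
First row length: 4

4


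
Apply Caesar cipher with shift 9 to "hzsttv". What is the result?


Caesar cipher: shift "hzsttv" by 9
  'h' (pos 7) + 9 = pos 16 = 'q'
  'z' (pos 25) + 9 = pos 8 = 'i'
  's' (pos 18) + 9 = pos 1 = 'b'
  't' (pos 19) + 9 = pos 2 = 'c'
  't' (pos 19) + 9 = pos 2 = 'c'
  'v' (pos 21) + 9 = pos 4 = 'e'
Result: qibcce

qibcce


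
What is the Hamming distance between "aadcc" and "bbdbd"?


Comparing "aadcc" and "bbdbd" position by position:
  Position 0: 'a' vs 'b' => differ
  Position 1: 'a' vs 'b' => differ
  Position 2: 'd' vs 'd' => same
  Position 3: 'c' vs 'b' => differ
  Position 4: 'c' vs 'd' => differ
Total differences (Hamming distance): 4

4


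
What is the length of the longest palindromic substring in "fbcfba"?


Input: "fbcfba"
Checking substrings for palindromes:
  No multi-char palindromic substrings found
Longest palindromic substring: "f" with length 1

1


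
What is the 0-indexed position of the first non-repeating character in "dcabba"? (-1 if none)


Input: dcabba
Character frequencies:
  'a': 2
  'b': 2
  'c': 1
  'd': 1
Scanning left to right for freq == 1:
  Position 0 ('d'): unique! => answer = 0

0


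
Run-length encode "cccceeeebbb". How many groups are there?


Input: cccceeeebbb
Scanning for consecutive runs:
  Group 1: 'c' x 4 (positions 0-3)
  Group 2: 'e' x 4 (positions 4-7)
  Group 3: 'b' x 3 (positions 8-10)
Total groups: 3

3


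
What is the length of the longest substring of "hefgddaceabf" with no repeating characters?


Input: "hefgddaceabf"
Sliding window (track last position of each char):
  Position 0 ('h'): window [0,0] length 1 -- new best
  Position 1 ('e'): window [0,1] length 2 -- new best
  Position 2 ('f'): window [0,2] length 3 -- new best
  Position 3 ('g'): window [0,3] length 4 -- new best
  Position 4 ('d'): window [0,4] length 5 -- new best
  Position 5 ('d'): repeat (last at 4), move window start to 5
  Position 5 ('d'): window [5,5] length 1
  Position 6 ('a'): window [5,6] length 2
  Position 7 ('c'): window [5,7] length 3
  Position 8 ('e'): window [5,8] length 4
  Position 9 ('a'): repeat (last at 6), move window start to 7
  Position 9 ('a'): window [7,9] length 3
  Position 10 ('b'): window [7,10] length 4
  Position 11 ('f'): window [7,11] length 5
Longest substring with no repeats: "hefgd" with length 5

5


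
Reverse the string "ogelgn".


Input: ogelgn
Reading characters right to left:
  Position 5: 'n'
  Position 4: 'g'
  Position 3: 'l'
  Position 2: 'e'
  Position 1: 'g'
  Position 0: 'o'
Reversed: nglego

nglego


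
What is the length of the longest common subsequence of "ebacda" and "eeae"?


LCS of "ebacda" and "eeae"
DP table:
           e    e    a    e
      0    0    0    0    0
  e   0    1    1    1    1
  b   0    1    1    1    1
  a   0    1    1    2    2
  c   0    1    1    2    2
  d   0    1    1    2    2
  a   0    1    1    2    2
LCS length = dp[6][4] = 2

2


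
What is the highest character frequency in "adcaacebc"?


Input: adcaacebc
Character counts:
  'a': 3
  'b': 1
  'c': 3
  'd': 1
  'e': 1
Maximum frequency: 3

3


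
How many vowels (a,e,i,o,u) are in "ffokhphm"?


Input: ffokhphm
Checking each character:
  'f' at position 0: consonant
  'f' at position 1: consonant
  'o' at position 2: vowel (running total: 1)
  'k' at position 3: consonant
  'h' at position 4: consonant
  'p' at position 5: consonant
  'h' at position 6: consonant
  'm' at position 7: consonant
Total vowels: 1

1


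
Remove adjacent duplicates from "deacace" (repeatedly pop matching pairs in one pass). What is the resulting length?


Input: deacace
Stack-based adjacent duplicate removal:
  Read 'd': push. Stack: d
  Read 'e': push. Stack: de
  Read 'a': push. Stack: dea
  Read 'c': push. Stack: deac
  Read 'a': push. Stack: deaca
  Read 'c': push. Stack: deacac
  Read 'e': push. Stack: deacace
Final stack: "deacace" (length 7)

7


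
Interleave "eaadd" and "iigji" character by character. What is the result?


Interleaving "eaadd" and "iigji":
  Position 0: 'e' from first, 'i' from second => "ei"
  Position 1: 'a' from first, 'i' from second => "ai"
  Position 2: 'a' from first, 'g' from second => "ag"
  Position 3: 'd' from first, 'j' from second => "dj"
  Position 4: 'd' from first, 'i' from second => "di"
Result: eiaiagdjdi

eiaiagdjdi


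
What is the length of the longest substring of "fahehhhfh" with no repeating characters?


Input: "fahehhhfh"
Sliding window (track last position of each char):
  Position 0 ('f'): window [0,0] length 1 -- new best
  Position 1 ('a'): window [0,1] length 2 -- new best
  Position 2 ('h'): window [0,2] length 3 -- new best
  Position 3 ('e'): window [0,3] length 4 -- new best
  Position 4 ('h'): repeat (last at 2), move window start to 3
  Position 4 ('h'): window [3,4] length 2
  Position 5 ('h'): repeat (last at 4), move window start to 5
  Position 5 ('h'): window [5,5] length 1
  Position 6 ('h'): repeat (last at 5), move window start to 6
  Position 6 ('h'): window [6,6] length 1
  Position 7 ('f'): window [6,7] length 2
  Position 8 ('h'): repeat (last at 6), move window start to 7
  Position 8 ('h'): window [7,8] length 2
Longest substring with no repeats: "fahe" with length 4

4


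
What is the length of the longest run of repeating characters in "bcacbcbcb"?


Input: "bcacbcbcb"
Scanning for longest run:
  Position 1 ('c'): new char, reset run to 1
  Position 2 ('a'): new char, reset run to 1
  Position 3 ('c'): new char, reset run to 1
  Position 4 ('b'): new char, reset run to 1
  Position 5 ('c'): new char, reset run to 1
  Position 6 ('b'): new char, reset run to 1
  Position 7 ('c'): new char, reset run to 1
  Position 8 ('b'): new char, reset run to 1
Longest run: 'b' with length 1

1


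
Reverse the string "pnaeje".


Input: pnaeje
Reading characters right to left:
  Position 5: 'e'
  Position 4: 'j'
  Position 3: 'e'
  Position 2: 'a'
  Position 1: 'n'
  Position 0: 'p'
Reversed: ejeanp

ejeanp


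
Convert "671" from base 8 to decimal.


Input: "671" in base 8
Positional expansion:
  Digit '6' (value 6) x 8^2 = 384
  Digit '7' (value 7) x 8^1 = 56
  Digit '1' (value 1) x 8^0 = 1
Sum = 441

441


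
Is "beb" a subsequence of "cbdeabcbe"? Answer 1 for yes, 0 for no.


Check if "beb" is a subsequence of "cbdeabcbe"
Greedy scan:
  Position 0 ('c'): no match needed
  Position 1 ('b'): matches sub[0] = 'b'
  Position 2 ('d'): no match needed
  Position 3 ('e'): matches sub[1] = 'e'
  Position 4 ('a'): no match needed
  Position 5 ('b'): matches sub[2] = 'b'
  Position 6 ('c'): no match needed
  Position 7 ('b'): no match needed
  Position 8 ('e'): no match needed
All 3 characters matched => is a subsequence

1
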